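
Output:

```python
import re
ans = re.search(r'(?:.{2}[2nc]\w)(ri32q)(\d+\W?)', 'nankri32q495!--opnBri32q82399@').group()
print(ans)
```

This matches exactly 2 of any character, then one of [2nc], then a word character (non-capturing group); then the literal 'ri3', then the literal '2q' (captured); then one or more of a digit, then optionally a non-word character (captured).
`re.search` tries every starting position until one works.
The match spans [0:13] → 'nankri32q495!'.
Captured: group 1 = 'ri32q', group 2 = '495!'.

nankri32q495!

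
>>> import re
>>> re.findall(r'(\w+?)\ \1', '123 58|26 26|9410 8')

['26']

The backreference `\1` re-matches whatever the first group consumed, character for character.
One capturing group, so `findall` returns just the captured substring from the one match — 1 in all.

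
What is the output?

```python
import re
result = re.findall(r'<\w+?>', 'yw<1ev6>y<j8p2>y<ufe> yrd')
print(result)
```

['<1ev6>', '<j8p2>', '<ufe>']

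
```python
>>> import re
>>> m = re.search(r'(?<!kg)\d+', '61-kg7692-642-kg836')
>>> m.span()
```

Because the assertion is negative and zero-width, positions next to the forbidden text are skipped.
`re.search` tries every starting position until one works.
The match spans [0:2] → '61'.

(0, 2)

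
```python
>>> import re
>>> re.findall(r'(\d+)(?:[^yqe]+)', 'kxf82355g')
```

['82355']

`findall` collects group 1 from the one match (1 total).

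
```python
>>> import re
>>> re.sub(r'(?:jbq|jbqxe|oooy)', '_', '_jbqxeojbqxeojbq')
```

'__xeo_xeo_'

The regex engine tests alternatives in the order written; an earlier branch that matches wins even if a later one would match more.
Matches: at [1:4] → 'jbq'; at [7:10] → 'jbq'; at [13:16] → 'jbq'.
Every occurrence is swapped for '_'.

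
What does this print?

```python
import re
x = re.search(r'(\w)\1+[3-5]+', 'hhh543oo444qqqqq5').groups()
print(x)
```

The backreference `\1` re-matches whatever the first group consumed, character for character.
`re.search` scans for the first position where the pattern succeeds.
The match spans [0:6] → 'hhh543'.
Captured: group 1 = 'h'.

('h',)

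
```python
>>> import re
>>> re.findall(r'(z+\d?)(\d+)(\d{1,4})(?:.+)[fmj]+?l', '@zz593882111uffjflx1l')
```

The pattern matches one or more of a literal 'z', then optionally a digit (captured); then one or more of a digit (captured); then 1 to 4 of a digit (captured); then one or more of any character (non-capturing group); then one or more of one of [fmj] (lazy), then a literal 'l'.
Walking the string: at [1:18] match 'zz593882111uffjfl', groups = ('zz5', '9388211', '1').
3 groups means the one result is a tuple of 3 captured strings — 1 here.

[('zz5', '9388211', '1')]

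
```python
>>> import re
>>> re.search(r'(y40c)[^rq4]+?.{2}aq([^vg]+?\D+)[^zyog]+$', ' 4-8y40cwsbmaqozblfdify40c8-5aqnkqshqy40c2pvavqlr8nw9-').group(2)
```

'ozblfdify40c8-5aqnkqshqy'

The pattern matches the literal 'y4', then the literal '0c' (captured); then one or more of any character except [rq4] (lazy), then exactly 2 of any character, then the literal 'aq'; then one or more of any character except [vg] (lazy), then one or more of a non-digit (captured); then one or more of any character except [zyog]; then anchored at the end.
A non-greedy quantifier consumes as few characters as it can — just enough that the remainder of the pattern still matches from where it stops; whatever follows it matches normally.
`search` walks the string left to right and returns the first match it finds.
The match spans [4:54] → 'y40cwsbmaqozblfdify40c8-5aqnkqshqy40c2pvavqlr8nw9-'.
Captured: group 1 = 'y40c', group 2 = 'ozblfdify40c8-5aqnkqshqy'.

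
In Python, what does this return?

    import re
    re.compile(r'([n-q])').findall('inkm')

['n']

With a single group, `findall` returns only what that group captured — 1 item.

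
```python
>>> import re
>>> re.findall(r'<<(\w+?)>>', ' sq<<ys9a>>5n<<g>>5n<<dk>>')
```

['ys9a', 'g', 'dk']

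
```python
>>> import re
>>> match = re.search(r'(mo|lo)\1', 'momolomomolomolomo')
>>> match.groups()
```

The match spans [0:4] → 'momo'.
Captured: group 1 = 'mo'.

('mo',)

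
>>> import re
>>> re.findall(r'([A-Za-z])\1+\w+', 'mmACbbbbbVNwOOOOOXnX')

`\1` has to match the exact text group 1 already captured.
`findall` collects group 1 from the one match (1 total).

['m']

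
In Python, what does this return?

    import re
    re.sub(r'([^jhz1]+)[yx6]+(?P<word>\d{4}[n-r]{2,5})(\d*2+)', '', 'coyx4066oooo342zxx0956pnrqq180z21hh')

'zxx0956pnrqq180z21hh'

Pattern: one or more of any character except [jhz1] (captured); then one or more of one of [yx6]; then exactly 4 of a digit, then 2 to 5 of a character in [n-r] (captured as 'word'); then zero or more of a digit, then one or more of the literal '2' (captured).
Matches: at [0:15] → 'coyx4066oooo342'.
Each match is replaced by ''.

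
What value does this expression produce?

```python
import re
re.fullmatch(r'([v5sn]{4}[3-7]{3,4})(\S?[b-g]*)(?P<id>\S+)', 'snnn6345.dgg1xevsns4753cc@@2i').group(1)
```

The pattern matches exactly 4 of one of [v5sn], then 3 to 4 of a character in [3-7] (captured); then optionally a non-whitespace character, then zero or more of a character in [b-g] (captured); then one or more of a non-whitespace character (captured as 'id').
`fullmatch` succeeds only if the pattern covers the string from start to end.
The match spans [0:29] → 'snnn6345.dgg1xevsns4753cc@@2i'.
Captured: group 1 = 'snnn6345', group 2 = '.dgg', group 3 = '1xevsns4753cc@@2i'.

'snnn6345'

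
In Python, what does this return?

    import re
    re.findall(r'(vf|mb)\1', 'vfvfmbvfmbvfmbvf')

After group 1 captures some text, `\1` only succeeds where that same text appears again.
One capturing group, so `findall` returns just the captured substring from the one match — 1 in all.

['vf']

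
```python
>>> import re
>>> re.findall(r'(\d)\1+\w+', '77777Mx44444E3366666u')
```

`\1` is not a pattern — it's the concrete string captured by group 1, re-applied verbatim.
Matches: at [0:21] match '77777Mx44444E3366666u', group 1 = '7'.
`findall` collects group 1 from the one match (1 total).

['7']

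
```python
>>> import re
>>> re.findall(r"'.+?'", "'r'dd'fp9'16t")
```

With the lazy modifier that quantifier settles for the fewest repetitions that let the rest of the pattern succeed (the atoms after it are unaffected and can still be greedy).
Scanning left to right: at [0:3] → "'r'"; at [5:10] → "'fp9'".
No capturing groups, so `findall` returns the 2 full match strings.

["'r'", "'fp9'"]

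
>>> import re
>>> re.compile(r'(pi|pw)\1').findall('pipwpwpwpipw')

['pw']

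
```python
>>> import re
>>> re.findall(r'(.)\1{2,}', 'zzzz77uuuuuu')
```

The backreference `\1` re-matches whatever the first group consumed, character for character.
Because there's exactly one group, `findall` drops the full match and keeps group 1 from each hit.

['z', 'u']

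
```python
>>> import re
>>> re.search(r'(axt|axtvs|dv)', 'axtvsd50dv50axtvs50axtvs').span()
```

The regex engine tests alternatives in the order written; an earlier branch that matches wins even if a later one would match more.
The match spans [0:3] → 'axt'.

(0, 3)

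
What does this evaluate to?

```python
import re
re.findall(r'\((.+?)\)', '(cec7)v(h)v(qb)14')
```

With the lazy modifier that quantifier settles for the fewest repetitions that let the rest of the pattern succeed (the atoms after it are unaffected and can still be greedy).
Walking the string: at [0:6] match '(cec7)', group 1 = 'cec7'; at [7:10] match '(h)', group 1 = 'h'; at [11:15] match '(qb)', group 1 = 'qb'.
Because there's exactly one group, `findall` drops the full match and keeps group 1 from each hit.

['cec7', 'h', 'qb']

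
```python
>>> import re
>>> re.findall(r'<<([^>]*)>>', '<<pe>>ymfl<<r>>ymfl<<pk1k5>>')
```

Matches: at [0:6] match '<<pe>>', group 1 = 'pe'; at [10:15] match '<<r>>', group 1 = 'r'; at [19:28] match '<<pk1k5>>', group 1 = 'pk1k5'.
With a single group, `findall` returns only what that group captured — 3 items.

['pe', 'r', 'pk1k5']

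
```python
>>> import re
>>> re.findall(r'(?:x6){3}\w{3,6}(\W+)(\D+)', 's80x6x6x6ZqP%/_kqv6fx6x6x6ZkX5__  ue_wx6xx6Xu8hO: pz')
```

Pattern: the literal 'x6' repeated 3 times, then 3 to 6 of a word character; then one or more of a non-word character (captured); then one or more of a non-digit (captured).
Walking the string: at [3:18] match 'x6x6x6ZqP%/_kqv', groups = ('%/', '_kqv'); at [20:39] match 'x6x6x6ZkX5__  ue_wx', groups = ('  ', 'ue_wx').
Multiple groups make `findall` return tuples — one 2-tuple for each match.

[('%/', '_kqv'), ('  ', 'ue_wx')]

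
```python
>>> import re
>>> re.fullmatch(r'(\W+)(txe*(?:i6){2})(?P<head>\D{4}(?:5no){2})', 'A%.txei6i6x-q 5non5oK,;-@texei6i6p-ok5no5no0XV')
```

None

Pattern: one or more of a non-word character (captured); then the literal 'tx', then zero or more of a literal 'e', then the literal 'i6' repeated 2 times (captured); then exactly 4 of a non-digit, then the literal '5no' repeated 2 times (captured as 'head').
`re.fullmatch` requires the pattern to consume the entire string.
Here the string isn't matched end-to-end, so the call returns None.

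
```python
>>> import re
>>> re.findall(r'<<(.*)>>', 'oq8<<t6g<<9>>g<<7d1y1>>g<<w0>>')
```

One capturing group, so `findall` returns just the captured substring from the one match — 1 in all.

['t6g<<9>>g<<7d1y1>>g<<w0']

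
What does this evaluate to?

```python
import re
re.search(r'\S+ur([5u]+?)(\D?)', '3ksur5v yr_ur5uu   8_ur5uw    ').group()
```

Pattern: one or more of a non-whitespace character, then the literal 'ur'; then one or more of one of [5u] (lazy) (captured); then optionally a non-digit (captured).
The match spans [0:7] → '3ksur5v'.

'3ksur5v'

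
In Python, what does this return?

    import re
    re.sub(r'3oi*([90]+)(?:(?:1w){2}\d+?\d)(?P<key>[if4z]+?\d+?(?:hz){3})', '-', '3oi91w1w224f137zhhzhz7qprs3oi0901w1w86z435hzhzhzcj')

Pattern: the literal '3o', then zero or more of the literal 'i'; then one or more of one of [90] (captured); then the literal '1w' repeated 2 times, then one or more of a digit (lazy), then a digit (non-capturing group); then one or more of one of [if4z] (lazy), then one or more of a digit (lazy), then the literal 'hz' repeated 3 times (captured as 'key').
Matches: at [26:48] → '3oi0901w1w86z435hzhzhz'.
Every occurrence is swapped for '-'.

'3oi91w1w224f137zhhzhz7qprs-cj'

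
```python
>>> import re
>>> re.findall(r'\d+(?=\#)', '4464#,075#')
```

['4464', '075']

Lookahead/lookbehind check context without consuming it, so the matched span excludes the asserted characters.
`findall` yields the raw match text (2 of them) because the pattern has no groups.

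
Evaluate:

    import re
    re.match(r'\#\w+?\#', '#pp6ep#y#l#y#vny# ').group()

With `match`, the pattern is implicitly anchored at the beginning.
The match spans [0:7] → '#pp6ep#'.

'#pp6ep#'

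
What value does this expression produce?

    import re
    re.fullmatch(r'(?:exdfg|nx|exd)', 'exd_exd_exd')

None

`re.fullmatch` requires the pattern to consume the entire string.
Here there's no way to consume every character, so the call returns None.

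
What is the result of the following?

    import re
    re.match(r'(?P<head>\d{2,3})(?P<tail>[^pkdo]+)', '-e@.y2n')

This matches 2 to 3 of a digit (captured as 'head'); then one or more of any character except [pkdo] (captured as 'tail').
`re.match` only tries the pattern at the start of the string.
Here the string doesn't start with a match, so the call returns None.

None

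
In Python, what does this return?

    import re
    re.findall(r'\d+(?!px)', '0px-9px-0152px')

['015']

The negative lookaround is zero-width — it rules out positions where the adjacent text would match, without consuming anything.
No capturing groups, so `findall` returns the 1 full match string.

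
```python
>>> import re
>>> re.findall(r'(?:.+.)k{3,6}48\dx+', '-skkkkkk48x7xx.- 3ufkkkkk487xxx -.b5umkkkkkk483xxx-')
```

['-skkkkkk48x7xx.- 3ufkkkkk487xxx -.b5umkkkkkk483xxx']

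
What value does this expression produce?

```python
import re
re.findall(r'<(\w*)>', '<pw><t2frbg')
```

Walking the string: at [0:4] match '<pw>', group 1 = 'pw'.
With a single group, `findall` returns only what that group captured — 1 item.

['pw']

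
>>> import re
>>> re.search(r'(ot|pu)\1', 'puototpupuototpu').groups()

The backreference `\1` re-matches whatever the first group consumed, character for character.
`re.search` scans for the first position where the pattern succeeds.
The match spans [2:6] → 'otot'.
Captured: group 1 = 'ot'.

('ot',)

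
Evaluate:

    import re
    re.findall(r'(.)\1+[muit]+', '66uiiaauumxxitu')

['6', 'a', 'x']

`\1` has to match the exact text group 1 already captured.
Scanning left to right: at [0:5] match '66uii', group 1 = '6'; at [5:10] match 'aauum', group 1 = 'a'; at [10:15] match 'xxitu', group 1 = 'x'.
With a single group, `findall` returns only what that group captured — 3 items.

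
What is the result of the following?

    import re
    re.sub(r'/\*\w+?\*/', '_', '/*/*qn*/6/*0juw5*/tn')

'/*_6_tn'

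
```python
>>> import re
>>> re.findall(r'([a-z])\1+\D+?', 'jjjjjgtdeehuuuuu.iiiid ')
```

['j', 'e', 'u', 'i']

A backreference is literal: `\1` must see the identical characters the first group matched.
Because there's exactly one group, `findall` drops the full match and keeps group 1 from each hit.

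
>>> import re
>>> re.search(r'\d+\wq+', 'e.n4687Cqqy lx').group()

This matches one or more of a digit; then a word character, then one or more of the literal 'q'.
`re.search` tries every starting position until one works.
The match spans [3:10] → '4687Cqq'.

'4687Cqq'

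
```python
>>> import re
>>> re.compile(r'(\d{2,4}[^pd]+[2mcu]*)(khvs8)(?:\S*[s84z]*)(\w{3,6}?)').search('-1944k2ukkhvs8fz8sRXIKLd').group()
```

'1944k2ukkhvs8fz8sRXIKLd'

The pattern matches 2 to 4 of a digit, then one or more of any character except [pd], then zero or more of one of [2mcu] (captured); then the literal 'kh', then the literal 'vs8' (captured); then zero or more of a non-whitespace character, then zero or more of one of [s84z] (non-capturing group); then 3 to 6 of a word character (lazy) (captured).
`re.search` scans for the first position where the pattern succeeds.
The match spans [1:24] → '1944k2ukkhvs8fz8sRXIKLd'.
Captured: group 1 = '1944k2uk', group 2 = 'khvs8', group 3 = 'KLd'.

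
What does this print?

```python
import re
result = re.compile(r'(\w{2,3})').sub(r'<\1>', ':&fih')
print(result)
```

:&<fih>

Pattern: 2 to 3 of a word character (captured).
The replacement refers to a captured group, so each match is rewritten using its own captured text.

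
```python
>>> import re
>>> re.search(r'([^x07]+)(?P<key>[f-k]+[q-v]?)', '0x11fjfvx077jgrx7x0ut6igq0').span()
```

Pattern: one or more of any character except [x07] (captured); then one or more of a character in [f-k], then optionally a character in [q-v] (captured as 'key').
Unlike `match`, `search` isn't anchored — it looks for the pattern anywhere in the string.
The match spans [2:8] → '11fjfv'.
Captured: group 1 = '11fj', group 2 = 'fv'.

(2, 8)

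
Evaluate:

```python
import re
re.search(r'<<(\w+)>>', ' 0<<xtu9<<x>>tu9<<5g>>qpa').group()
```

The match spans [8:13] → '<<x>>'.

'<<x>>'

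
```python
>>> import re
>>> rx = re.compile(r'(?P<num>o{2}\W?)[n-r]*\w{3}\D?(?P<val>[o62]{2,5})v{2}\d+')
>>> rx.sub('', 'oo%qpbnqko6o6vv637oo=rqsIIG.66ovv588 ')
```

The pattern matches exactly 2 of the literal 'o', then optionally a non-word character (captured as 'num'); then zero or more of a character in [n-r], then exactly 3 of a word character, then optionally a non-digit; then 2 to 5 of one of [o62] (captured as 'val'); then exactly 2 of the literal 'v', then one or more of a digit.
Matches: at [0:18] → 'oo%qpbnqko6o6vv637'.
`sub` substitutes '' at each match site.

'oo=rqsIIG.66ovv588 '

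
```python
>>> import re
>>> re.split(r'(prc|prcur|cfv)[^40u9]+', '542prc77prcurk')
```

['542', 'prc', 'urk']

Matches to split on: at [3:11] → 'prc77prc'.
Because the pattern has a capturing group, `split` also inserts each captured text between the pieces.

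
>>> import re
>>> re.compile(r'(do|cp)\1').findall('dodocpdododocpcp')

`\1` is not a pattern — it's the concrete string captured by group 1, re-applied verbatim.
With a single group, `findall` returns only what that group captured — 3 items.

['do', 'do', 'cp']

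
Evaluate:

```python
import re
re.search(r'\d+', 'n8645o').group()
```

This matches one or more of a digit.
`re.search` scans for the first position where the pattern succeeds.
The match spans [1:5] → '8645'.

'8645'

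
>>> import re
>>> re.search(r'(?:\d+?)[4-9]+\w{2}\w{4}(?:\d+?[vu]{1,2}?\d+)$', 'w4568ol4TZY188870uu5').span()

(1, 20)

The match spans [1:20] → '4568ol4TZY188870uu5'.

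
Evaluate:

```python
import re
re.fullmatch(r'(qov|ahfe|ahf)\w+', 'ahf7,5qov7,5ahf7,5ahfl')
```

None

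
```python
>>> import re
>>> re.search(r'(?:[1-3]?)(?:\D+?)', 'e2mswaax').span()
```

(0, 1)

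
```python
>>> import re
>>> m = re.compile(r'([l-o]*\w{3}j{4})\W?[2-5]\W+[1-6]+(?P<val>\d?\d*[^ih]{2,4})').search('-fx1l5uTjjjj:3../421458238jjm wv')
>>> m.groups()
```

('l5uTjjjj', '8238jjm ')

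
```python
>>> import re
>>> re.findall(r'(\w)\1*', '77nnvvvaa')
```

After group 1 captures some text, `\1` only succeeds where that same text appears again.
Scanning left to right: at [0:2] match '77', group 1 = '7'; at [2:4] match 'nn', group 1 = 'n'; at [4:7] match 'vvv', group 1 = 'v'; at [7:9] match 'aa', group 1 = 'a'.
`findall` collects group 1 from each match (4 total).

['7', 'n', 'v', 'a']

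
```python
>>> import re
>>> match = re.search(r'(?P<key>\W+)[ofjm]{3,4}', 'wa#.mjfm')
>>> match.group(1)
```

'#.'

Pattern: one or more of a non-word character (captured as 'key'); then 3 to 4 of one of [ofjm].
Unlike `match`, `search` isn't anchored — it looks for the pattern anywhere in the string.
The match spans [2:8] → '#.mjfm'.
Captured: group 1 = '#.'.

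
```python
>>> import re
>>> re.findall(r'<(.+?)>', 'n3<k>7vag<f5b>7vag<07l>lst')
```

['k', 'f5b', '07l']

`findall` collects group 1 from each match (3 total).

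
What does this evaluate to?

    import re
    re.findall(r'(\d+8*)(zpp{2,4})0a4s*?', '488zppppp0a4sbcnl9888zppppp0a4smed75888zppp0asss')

Pattern: one or more of a digit, then zero or more of the literal '8' (captured); then the literal 'zp', then 2 to 4 of a literal 'p' (captured); then the literal '0a4', then zero or more of a literal 's' (lazy).
Walking the string: at [0:12] match '488zppppp0a4', groups = ('488', 'zppppp'); at [17:30] match '9888zppppp0a4', groups = ('9888', 'zppppp').
With 2 capturing groups, `findall` returns a 2-tuple per match.

[('488', 'zppppp'), ('9888', 'zppppp')]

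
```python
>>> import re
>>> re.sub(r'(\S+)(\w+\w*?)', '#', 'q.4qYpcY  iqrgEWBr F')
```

'#  # F'

This matches one or more of a non-whitespace character (captured); then one or more of a word character, then zero or more of a word character (lazy) (captured).
`sub` substitutes '#' at each match site.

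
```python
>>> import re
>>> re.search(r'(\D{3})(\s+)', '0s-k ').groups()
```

The match spans [1:5] → 's-k '.
Captured: group 1 = 's-k', group 2 = ' '.

('s-k', ' ')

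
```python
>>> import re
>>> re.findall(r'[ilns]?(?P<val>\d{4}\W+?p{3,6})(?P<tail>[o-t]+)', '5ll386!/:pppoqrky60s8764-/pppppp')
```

With 2 capturing groups, `findall` returns a 2-tuple per match.

[('8764-/ppppp', 'p')]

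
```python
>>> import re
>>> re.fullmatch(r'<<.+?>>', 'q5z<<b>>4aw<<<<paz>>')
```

`re.fullmatch` requires the pattern to consume the entire string.
Here the string isn't matched end-to-end, so the call returns None.

None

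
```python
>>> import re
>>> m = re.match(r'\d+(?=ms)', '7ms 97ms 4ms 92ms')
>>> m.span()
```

(0, 1)

With `match`, the pattern is implicitly anchored at the beginning.
The match spans [0:1] → '7'.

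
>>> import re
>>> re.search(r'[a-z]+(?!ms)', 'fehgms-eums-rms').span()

(0, 6)

A negative assertion filters positions out without eating any characters.
`re.search` tries every starting position until one works.
The match spans [0:6] → 'fehgms'.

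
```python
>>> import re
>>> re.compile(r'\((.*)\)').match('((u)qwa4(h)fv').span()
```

(0, 11)

`match` is anchored at position 0; if the pattern doesn't fit there, it returns None.
The match spans [0:11] → '((u)qwa4(h)'.
Captured: group 1 = '(u)qwa4(h'.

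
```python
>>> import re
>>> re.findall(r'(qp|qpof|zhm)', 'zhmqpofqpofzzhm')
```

Alternation isn't longest-match — the leftmost alternative that fits at this position is chosen.
With a single group, `findall` returns only what that group captured — 4 items.

['zhm', 'qp', 'qp', 'zhm']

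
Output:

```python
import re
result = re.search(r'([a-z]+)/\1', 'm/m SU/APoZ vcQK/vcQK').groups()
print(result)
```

('m',)

The match spans [0:3] → 'm/m'.
Captured: group 1 = 'm'.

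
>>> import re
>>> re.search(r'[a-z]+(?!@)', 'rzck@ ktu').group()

'rzc'

The negative lookaround is zero-width — it rules out positions where the adjacent text would match, without consuming anything.
The match spans [0:3] → 'rzc'.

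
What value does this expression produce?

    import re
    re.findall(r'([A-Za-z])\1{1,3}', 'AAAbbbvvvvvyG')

['A', 'b', 'v']

After group 1 captures some text, `\1` only succeeds where that same text appears again.
With a single group, `findall` returns only what that group captured — 3 items.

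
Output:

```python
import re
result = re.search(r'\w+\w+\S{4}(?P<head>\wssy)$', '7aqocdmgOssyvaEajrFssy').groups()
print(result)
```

('Fssy',)

The pattern matches one or more of a word character, then one or more of a word character, then exactly 4 of a non-whitespace character; then a word character, then the literal 'ssy' (captured as 'head'); then anchored at the end.
`search` walks the string left to right and returns the first match it finds.
The match spans [0:22] → '7aqocdmgOssyvaEajrFssy'.
Captured: group 1 = 'Fssy'.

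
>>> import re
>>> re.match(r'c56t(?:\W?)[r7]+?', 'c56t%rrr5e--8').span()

`re.match` only tries the pattern at the start of the string.
The match spans [0:6] → 'c56t%r'.

(0, 6)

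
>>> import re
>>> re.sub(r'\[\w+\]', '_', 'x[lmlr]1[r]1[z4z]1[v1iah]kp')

Matches: at [1:7] → '[lmlr]'; at [8:11] → '[r]'; at [12:17] → '[z4z]'; at [18:25] → '[v1iah]'.
Each match is replaced by '_'.

'x_1_1_1_kp'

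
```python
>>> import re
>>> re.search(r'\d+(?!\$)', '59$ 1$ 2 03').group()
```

'5'

The negative lookaround is zero-width — it rules out positions where the adjacent text would match, without consuming anything.
The match spans [0:1] → '5'.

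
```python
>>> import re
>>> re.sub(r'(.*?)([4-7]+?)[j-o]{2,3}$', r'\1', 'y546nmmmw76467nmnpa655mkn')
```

The pattern matches zero or more of any character (lazy) (captured); then one or more of a character in [4-7] (lazy) (captured); then 2 to 3 of a character in [j-o]; then anchored at the end.
Because the quantifier is non-greedy, it stops expanding at the earliest point where the rest of the pattern can succeed.
Matches: at [0:25] → 'y546nmmmw76467nmnpa655mkn'.
`\1` in the replacement pulls in group 1's text for each match.

'y546nmmmw76467nmnpa'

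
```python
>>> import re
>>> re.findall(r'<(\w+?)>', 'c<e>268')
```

Walking the string: at [1:4] match '<e>', group 1 = 'e'.
With a single group, `findall` returns only what that group captured — 1 item.

['e']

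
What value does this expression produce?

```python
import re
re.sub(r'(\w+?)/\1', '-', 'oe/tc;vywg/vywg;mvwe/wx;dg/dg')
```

`\1` has to match the exact text group 1 already captured.
Each match is replaced by '-'.

'oe/tc;-;mvwe/wx;-'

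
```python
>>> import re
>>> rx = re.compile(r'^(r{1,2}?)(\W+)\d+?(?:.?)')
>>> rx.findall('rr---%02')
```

[('rr', '---%')]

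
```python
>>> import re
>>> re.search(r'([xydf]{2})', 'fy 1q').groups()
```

('fy',)

This matches exactly 2 of one of [xydf] (captured).
Unlike `match`, `search` isn't anchored — it looks for the pattern anywhere in the string.
The match spans [0:2] → 'fy'.
Captured: group 1 = 'fy'.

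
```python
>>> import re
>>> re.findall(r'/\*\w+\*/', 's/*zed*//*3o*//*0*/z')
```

Matches: at [1:8] → '/*zed*/'; at [8:14] → '/*3o*/'; at [14:19] → '/*0*/'.
With no groups in the pattern, `findall` gives back each whole match — 3 here.

['/*zed*/', '/*3o*/', '/*0*/']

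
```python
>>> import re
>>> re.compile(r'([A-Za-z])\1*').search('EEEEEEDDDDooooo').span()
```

(0, 6)

`\1` has to match the exact text group 1 already captured.
The match spans [0:6] → 'EEEEEE'.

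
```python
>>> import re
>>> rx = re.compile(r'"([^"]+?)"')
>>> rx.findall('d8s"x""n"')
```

`findall` collects group 1 from each match (2 total).

['x', 'n']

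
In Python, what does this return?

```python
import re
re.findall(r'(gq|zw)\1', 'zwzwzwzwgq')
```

`\1` is not a pattern — it's the concrete string captured by group 1, re-applied verbatim.
Scanning left to right: at [0:4] match 'zwzw', group 1 = 'zw'; at [4:8] match 'zwzw', group 1 = 'zw'.
With a single group, `findall` returns only what that group captured — 2 items.

['zw', 'zw']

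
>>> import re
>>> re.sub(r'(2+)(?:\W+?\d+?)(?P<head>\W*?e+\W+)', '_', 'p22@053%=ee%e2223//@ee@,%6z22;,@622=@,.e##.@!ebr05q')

Pattern: one or more of a literal '2' (captured); then one or more of a non-word character (lazy), then one or more of a digit (lazy) (non-capturing group); then zero or more of a non-word character (lazy), then one or more of a literal 'e', then one or more of a non-word character (captured as 'head').
Matches: at [1:12] → '22@053%=ee%'; at [27:45] → '22;,@622=@,.e##.@!'.
Every occurrence is swapped for '_'.

'p_e2223//@ee@,%6z_ebr05q'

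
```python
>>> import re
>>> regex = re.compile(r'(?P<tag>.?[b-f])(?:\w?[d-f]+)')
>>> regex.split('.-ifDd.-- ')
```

Pattern: optionally any character, then a character in [b-f] (captured as 'tag'); then optionally a word character, then one or more of a character in [d-f] (non-capturing group).
The group in the pattern means `split` returns the separators' captures alongside the pieces.

['.-', 'if', '.-- ']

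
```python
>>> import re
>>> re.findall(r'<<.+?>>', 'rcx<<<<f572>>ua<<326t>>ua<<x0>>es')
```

`findall` yields the raw match text (3 of them) because the pattern has no groups.

['<<<<f572>>', '<<326t>>', '<<x0>>']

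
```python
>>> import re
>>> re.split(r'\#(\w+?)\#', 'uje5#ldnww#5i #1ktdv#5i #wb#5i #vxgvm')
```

['uje5', 'ldnww', '5i ', '1ktdv', '5i ', 'wb', '5i #vxgvm']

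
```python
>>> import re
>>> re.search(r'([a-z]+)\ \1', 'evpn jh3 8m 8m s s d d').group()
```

's s'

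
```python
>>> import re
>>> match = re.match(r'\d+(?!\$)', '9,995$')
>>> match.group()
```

'9'

With `match`, the pattern is implicitly anchored at the beginning.
The match spans [0:1] → '9'.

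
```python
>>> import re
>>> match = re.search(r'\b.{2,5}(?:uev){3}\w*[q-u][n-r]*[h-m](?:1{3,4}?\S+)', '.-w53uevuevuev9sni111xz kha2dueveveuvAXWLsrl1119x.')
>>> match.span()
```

(2, 23)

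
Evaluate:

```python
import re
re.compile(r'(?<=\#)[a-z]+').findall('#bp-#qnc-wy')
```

Because the assertion is zero-width, the text it checks is not consumed and won't appear in the result.
Scanning left to right: at [1:3] → 'bp'; at [5:8] → 'qnc'.
Since nothing is captured, `findall` lists the 2 matched substrings directly.

['bp', 'qnc']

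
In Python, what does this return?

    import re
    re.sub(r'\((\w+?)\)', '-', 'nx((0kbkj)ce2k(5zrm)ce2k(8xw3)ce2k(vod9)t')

'nx(-ce2k-ce2k-ce2k-t'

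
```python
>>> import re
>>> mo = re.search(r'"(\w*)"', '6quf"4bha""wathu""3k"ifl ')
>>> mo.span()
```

(4, 10)

`search` walks the string left to right and returns the first match it finds.
The match spans [4:10] → '"4bha"'.
Captured: group 1 = '4bha'.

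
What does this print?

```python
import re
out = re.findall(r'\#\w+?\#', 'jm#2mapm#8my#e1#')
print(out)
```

Matches: at [2:9] → '#2mapm#'; at [12:16] → '#e1#'.
With no groups in the pattern, `findall` gives back each whole match — 2 here.

['#2mapm#', '#e1#']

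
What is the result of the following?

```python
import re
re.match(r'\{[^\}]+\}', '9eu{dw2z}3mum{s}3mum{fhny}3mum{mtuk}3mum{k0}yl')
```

None

With `match`, the pattern is implicitly anchored at the beginning.
Here the string doesn't start with a match, so the call returns None.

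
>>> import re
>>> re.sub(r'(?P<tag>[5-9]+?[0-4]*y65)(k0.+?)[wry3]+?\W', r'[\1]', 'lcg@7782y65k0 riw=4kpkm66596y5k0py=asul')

'lcg@[7782y65]4kpkm66596y5k0py=asul'

A non-greedy quantifier consumes as few characters as it can — just enough that the remainder of the pattern still matches from where it stops; whatever follows it matches normally.
`\1` in the replacement pulls in group 1's text for each match.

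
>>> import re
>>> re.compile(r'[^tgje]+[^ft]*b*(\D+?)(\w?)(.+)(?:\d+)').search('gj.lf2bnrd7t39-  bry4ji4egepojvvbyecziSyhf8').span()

(2, 43)

Pattern: one or more of any character except [tgje], then zero or more of any character except [ft], then zero or more of the literal 'b'; then one or more of a non-digit (lazy) (captured); then optionally a word character (captured); then one or more of any character (captured); then one or more of a digit (non-capturing group).
The match spans [2:43] → '.lf2bnrd7t39-  bry4ji4egepojvvbyecziSyhf8'.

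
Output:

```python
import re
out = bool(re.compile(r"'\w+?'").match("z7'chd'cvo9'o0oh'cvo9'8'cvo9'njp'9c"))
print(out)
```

With `match`, the pattern is implicitly anchored at the beginning.
Here the string doesn't start with a match, so the call returns None, and `bool(None)` is False.

False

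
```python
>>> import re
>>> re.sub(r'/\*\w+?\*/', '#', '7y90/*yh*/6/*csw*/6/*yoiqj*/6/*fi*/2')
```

Matches: at [4:10] → '/*yh*/'; at [11:18] → '/*csw*/'; at [19:28] → '/*yoiqj*/'; at [29:35] → '/*fi*/'.
Each match is replaced by '#'.

'7y90#6#6#6#2'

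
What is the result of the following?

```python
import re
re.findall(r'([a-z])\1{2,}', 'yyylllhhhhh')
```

A backreference is literal: `\1` must see the identical characters the first group matched.
Walking the string: at [0:3] match 'yyy', group 1 = 'y'; at [3:6] match 'lll', group 1 = 'l'; at [6:11] match 'hhhhh', group 1 = 'h'.
One capturing group, so `findall` returns just the captured substring from each match — 3 in all.

['y', 'l', 'h']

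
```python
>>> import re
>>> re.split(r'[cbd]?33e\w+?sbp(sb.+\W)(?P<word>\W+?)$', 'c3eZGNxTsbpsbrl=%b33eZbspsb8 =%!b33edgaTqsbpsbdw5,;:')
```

['c3eZGNxTsbpsbrl=%b33eZbspsb8 =%!', 'sbdw5,;', ':', '']

The pattern matches optionally one of [cbd], then the literal '33e'; then one or more of a word character (lazy), then the literal 'sbp'; then the literal 'sb', then one or more of any character, then a non-word character (captured); then one or more of a non-word character (lazy) (captured as 'word'); then anchored at the end.
Matches to split on: at [32:52] → 'b33edgaTqsbpsbdw5,;:'.
Because the pattern has a capturing group, `split` also inserts each captured text between the pieces.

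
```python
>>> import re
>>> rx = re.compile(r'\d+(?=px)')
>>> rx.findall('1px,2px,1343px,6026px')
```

['1', '2', '1343', '6026']

Lookahead/lookbehind check context without consuming it, so the matched span excludes the asserted characters.
`findall` yields the raw match text (4 of them) because the pattern has no groups.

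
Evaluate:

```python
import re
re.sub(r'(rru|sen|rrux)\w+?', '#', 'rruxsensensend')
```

Branches in `(...|...)` are attempted left-to-right; the first branch that allows the whole pattern to succeed is taken.
Matches: at [0:4] → 'rrux'; at [4:8] → 'sens'; at [10:14] → 'send'.
Every occurrence is swapped for '#'.

'##en#'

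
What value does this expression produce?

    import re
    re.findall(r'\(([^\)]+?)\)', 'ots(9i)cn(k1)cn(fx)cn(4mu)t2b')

Matches: at [3:7] match '(9i)', group 1 = '9i'; at [9:13] match '(k1)', group 1 = 'k1'; at [15:19] match '(fx)', group 1 = 'fx'; at [21:26] match '(4mu)', group 1 = '4mu'.
One capturing group, so `findall` returns just the captured substring from each match — 4 in all.

['9i', 'k1', 'fx', '4mu']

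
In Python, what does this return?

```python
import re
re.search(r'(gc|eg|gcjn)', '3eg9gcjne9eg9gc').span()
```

(1, 3)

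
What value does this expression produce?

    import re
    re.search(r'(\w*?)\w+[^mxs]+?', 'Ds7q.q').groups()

The pattern matches zero or more of a word character (lazy) (captured); then one or more of a word character, then one or more of any character except [mxs] (lazy).
A `+?`/`*?`/`{m,n}?` starts at its minimum and grows only as far as needed for what follows to match.
Unlike `match`, `search` isn't anchored — it looks for the pattern anywhere in the string.
The match spans [0:5] → 'Ds7q.'.
Captured: group 1 = ''.

('',)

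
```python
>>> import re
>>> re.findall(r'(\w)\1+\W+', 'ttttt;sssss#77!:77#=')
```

['t', 's', '7', '7']

`\1` is not a pattern — it's the concrete string captured by group 1, re-applied verbatim.
`findall` collects group 1 from each match (4 total).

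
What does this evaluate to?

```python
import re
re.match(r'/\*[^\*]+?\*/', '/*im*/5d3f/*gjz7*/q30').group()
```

With `match`, the pattern is implicitly anchored at the beginning.
The match spans [0:6] → '/*im*/'.

'/*im*/'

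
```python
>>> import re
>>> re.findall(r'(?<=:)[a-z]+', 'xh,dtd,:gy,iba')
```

['gy']

Lookahead/lookbehind check context without consuming it, so the matched span excludes the asserted characters.
Matches: at [8:10] → 'gy'.
No capturing groups, so `findall` returns the 1 full match string.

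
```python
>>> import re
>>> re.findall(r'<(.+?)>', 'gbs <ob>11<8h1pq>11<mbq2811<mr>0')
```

['ob', '8h1pq', 'mbq2811<mr']

With the lazy modifier that quantifier settles for the fewest repetitions that let the rest of the pattern succeed (the atoms after it are unaffected and can still be greedy).
Scanning left to right: at [4:8] match '<ob>', group 1 = 'ob'; at [10:17] match '<8h1pq>', group 1 = '8h1pq'; at [19:31] match '<mbq2811<mr>', group 1 = 'mbq2811<mr'.
With a single group, `findall` returns only what that group captured — 3 items.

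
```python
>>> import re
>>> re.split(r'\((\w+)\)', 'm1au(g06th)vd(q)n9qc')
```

Because the pattern has a capturing group, `split` also inserts each captured text between the pieces.

['m1au', 'g06th', 'vd', 'q', 'n9qc']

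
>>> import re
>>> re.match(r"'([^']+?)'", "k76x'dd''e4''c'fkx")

`re.match` won't scan ahead — the pattern has to work from the very first character.
Here position 0 doesn't satisfy it, so the call returns None.

None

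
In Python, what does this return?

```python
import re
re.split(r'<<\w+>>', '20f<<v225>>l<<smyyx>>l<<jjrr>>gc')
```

['20f', 'l', 'l', 'gc']

Matches to split on: at [3:11] → '<<v225>>'; at [12:21] → '<<smyyx>>'; at [22:30] → '<<jjrr>>'.
Each match becomes a cut point; 4 segments remain.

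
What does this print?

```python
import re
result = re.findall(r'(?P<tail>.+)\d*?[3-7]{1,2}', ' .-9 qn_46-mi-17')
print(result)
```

This matches one or more of any character (captured as 'tail'); then zero or more of a digit (lazy), then 1 to 2 of a character in [3-7].
Walking the string: at [0:16] match ' .-9 qn_46-mi-17', group 1 = ' .-9 qn_46-mi-1'.
One capturing group, so `findall` returns just the captured substring from the one match — 1 in all.

[' .-9 qn_46-mi-1']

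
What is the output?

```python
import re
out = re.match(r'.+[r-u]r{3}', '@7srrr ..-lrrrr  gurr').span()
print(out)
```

(0, 15)

Pattern: one or more of any character; then a character in [r-u], then exactly 3 of the literal 'r'.
With `match`, the pattern is implicitly anchored at the beginning.
The match spans [0:15] → '@7srrr ..-lrrrr'.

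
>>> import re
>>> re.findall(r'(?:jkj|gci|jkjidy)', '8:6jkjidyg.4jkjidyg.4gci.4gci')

['jkj', 'jkj', 'gci', 'gci']

Alternation tries branches left to right and keeps the first one that lets the overall match succeed at that position.
Matches: at [3:6] → 'jkj'; at [12:15] → 'jkj'; at [21:24] → 'gci'; at [26:29] → 'gci'.
With no groups in the pattern, `findall` gives back each whole match — 4 here.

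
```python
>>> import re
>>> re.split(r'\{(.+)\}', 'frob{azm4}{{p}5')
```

['frob', 'azm4}{{p', '5']

Matches to split on: at [4:14] → '{azm4}{{p}'.
`re.split` interleaves the captured-group text with the surrounding fragments.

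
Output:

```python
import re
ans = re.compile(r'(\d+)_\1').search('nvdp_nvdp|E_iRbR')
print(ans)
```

None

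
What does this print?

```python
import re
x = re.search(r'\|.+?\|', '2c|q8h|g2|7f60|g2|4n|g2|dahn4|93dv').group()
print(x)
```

`re.search` scans for the first position where the pattern succeeds.
The match spans [2:7] → '|q8h|'.

|q8h|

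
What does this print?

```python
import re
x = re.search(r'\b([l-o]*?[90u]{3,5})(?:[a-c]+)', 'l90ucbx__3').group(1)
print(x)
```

Pattern: a word boundary (`\b`, zero-width); then zero or more of a character in [l-o] (lazy), then 3 to 5 of one of [90u] (captured); then one or more of a character in [a-c] (non-capturing group).
`re.search` tries every starting position until one works.
The match spans [0:6] → 'l90ucb'.
Captured: group 1 = 'l90u'.

l90u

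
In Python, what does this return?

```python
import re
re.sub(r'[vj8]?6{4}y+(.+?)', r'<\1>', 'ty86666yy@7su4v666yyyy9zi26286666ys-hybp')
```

The replacement refers to a captured group, so each match is rewritten using its own captured text.

'ty<@>7su4v666yyyy9zi262<s>-hybp'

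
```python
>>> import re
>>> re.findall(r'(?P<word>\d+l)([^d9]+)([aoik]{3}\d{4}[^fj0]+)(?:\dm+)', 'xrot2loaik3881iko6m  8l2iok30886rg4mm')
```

This matches one or more of a digit, then the literal 'l' (captured as 'word'); then one or more of any character except [d9] (captured); then exactly 3 of one of [aoik], then exactly 4 of a digit, then one or more of any character except [fj0] (captured); then a digit, then one or more of a literal 'm' (non-capturing group).
3 groups means the one result is a tuple of 3 captured strings — 1 here.

[('2l', 'oaik3881iko6m  8l2', 'iok30886rg')]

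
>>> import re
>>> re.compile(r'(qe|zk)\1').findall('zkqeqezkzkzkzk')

['qe', 'zk', 'zk']

`\1` has to match the exact text group 1 already captured.
`findall` collects group 1 from each match (3 total).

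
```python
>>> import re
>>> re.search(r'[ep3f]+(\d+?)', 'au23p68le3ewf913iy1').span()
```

(3, 6)

This matches one or more of one of [ep3f]; then one or more of a digit (lazy) (captured).
Unlike `match`, `search` isn't anchored — it looks for the pattern anywhere in the string.
The match spans [3:6] → '3p6'.
Captured: group 1 = '6'.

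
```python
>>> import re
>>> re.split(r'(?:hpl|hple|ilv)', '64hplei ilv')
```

`|` is ordered: at each position the engine commits to the first alternative that works.
`split` removes every match and returns the 3 fragments in between.

['64', 'ei ', '']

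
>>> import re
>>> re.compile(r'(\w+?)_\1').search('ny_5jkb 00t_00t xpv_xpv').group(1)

The match spans [8:15] → '00t_00t'.
Captured: group 1 = '00t'.

'00t'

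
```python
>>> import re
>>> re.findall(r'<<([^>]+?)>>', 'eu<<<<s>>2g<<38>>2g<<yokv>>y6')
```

Matches: at [2:9] match '<<<<s>>', group 1 = '<<s'; at [11:17] match '<<38>>', group 1 = '38'; at [19:27] match '<<yokv>>', group 1 = 'yokv'.
One capturing group, so `findall` returns just the captured substring from each match — 3 in all.

['<<s', '38', 'yokv']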